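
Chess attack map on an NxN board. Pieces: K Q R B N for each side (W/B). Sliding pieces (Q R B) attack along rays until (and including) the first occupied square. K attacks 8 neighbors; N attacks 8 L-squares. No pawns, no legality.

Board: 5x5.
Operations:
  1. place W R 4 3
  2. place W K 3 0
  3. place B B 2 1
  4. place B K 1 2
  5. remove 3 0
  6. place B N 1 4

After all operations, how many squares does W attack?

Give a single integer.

Op 1: place WR@(4,3)
Op 2: place WK@(3,0)
Op 3: place BB@(2,1)
Op 4: place BK@(1,2)
Op 5: remove (3,0)
Op 6: place BN@(1,4)
Per-piece attacks for W:
  WR@(4,3): attacks (4,4) (4,2) (4,1) (4,0) (3,3) (2,3) (1,3) (0,3)
Union (8 distinct): (0,3) (1,3) (2,3) (3,3) (4,0) (4,1) (4,2) (4,4)

Answer: 8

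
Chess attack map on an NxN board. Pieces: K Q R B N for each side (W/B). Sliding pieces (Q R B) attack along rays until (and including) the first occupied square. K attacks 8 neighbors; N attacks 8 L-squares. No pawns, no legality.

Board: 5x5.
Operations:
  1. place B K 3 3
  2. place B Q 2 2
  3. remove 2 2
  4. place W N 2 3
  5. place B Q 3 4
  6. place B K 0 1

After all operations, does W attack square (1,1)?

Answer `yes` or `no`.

Answer: yes

Derivation:
Op 1: place BK@(3,3)
Op 2: place BQ@(2,2)
Op 3: remove (2,2)
Op 4: place WN@(2,3)
Op 5: place BQ@(3,4)
Op 6: place BK@(0,1)
Per-piece attacks for W:
  WN@(2,3): attacks (4,4) (0,4) (3,1) (4,2) (1,1) (0,2)
W attacks (1,1): yes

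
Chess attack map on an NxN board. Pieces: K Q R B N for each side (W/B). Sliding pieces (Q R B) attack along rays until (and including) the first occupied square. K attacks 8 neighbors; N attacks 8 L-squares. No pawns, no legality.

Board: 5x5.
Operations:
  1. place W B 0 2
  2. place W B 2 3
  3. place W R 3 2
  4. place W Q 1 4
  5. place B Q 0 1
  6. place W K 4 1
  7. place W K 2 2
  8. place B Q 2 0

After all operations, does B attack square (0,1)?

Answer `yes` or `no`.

Answer: no

Derivation:
Op 1: place WB@(0,2)
Op 2: place WB@(2,3)
Op 3: place WR@(3,2)
Op 4: place WQ@(1,4)
Op 5: place BQ@(0,1)
Op 6: place WK@(4,1)
Op 7: place WK@(2,2)
Op 8: place BQ@(2,0)
Per-piece attacks for B:
  BQ@(0,1): attacks (0,2) (0,0) (1,1) (2,1) (3,1) (4,1) (1,2) (2,3) (1,0) [ray(0,1) blocked at (0,2); ray(1,0) blocked at (4,1); ray(1,1) blocked at (2,3)]
  BQ@(2,0): attacks (2,1) (2,2) (3,0) (4,0) (1,0) (0,0) (3,1) (4,2) (1,1) (0,2) [ray(0,1) blocked at (2,2); ray(-1,1) blocked at (0,2)]
B attacks (0,1): no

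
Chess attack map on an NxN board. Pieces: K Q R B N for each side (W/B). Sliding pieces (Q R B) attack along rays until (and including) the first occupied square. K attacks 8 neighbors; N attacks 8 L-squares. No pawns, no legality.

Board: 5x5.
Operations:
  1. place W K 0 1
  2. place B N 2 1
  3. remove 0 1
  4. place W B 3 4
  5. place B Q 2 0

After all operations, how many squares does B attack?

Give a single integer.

Op 1: place WK@(0,1)
Op 2: place BN@(2,1)
Op 3: remove (0,1)
Op 4: place WB@(3,4)
Op 5: place BQ@(2,0)
Per-piece attacks for B:
  BQ@(2,0): attacks (2,1) (3,0) (4,0) (1,0) (0,0) (3,1) (4,2) (1,1) (0,2) [ray(0,1) blocked at (2,1)]
  BN@(2,1): attacks (3,3) (4,2) (1,3) (0,2) (4,0) (0,0)
Union (11 distinct): (0,0) (0,2) (1,0) (1,1) (1,3) (2,1) (3,0) (3,1) (3,3) (4,0) (4,2)

Answer: 11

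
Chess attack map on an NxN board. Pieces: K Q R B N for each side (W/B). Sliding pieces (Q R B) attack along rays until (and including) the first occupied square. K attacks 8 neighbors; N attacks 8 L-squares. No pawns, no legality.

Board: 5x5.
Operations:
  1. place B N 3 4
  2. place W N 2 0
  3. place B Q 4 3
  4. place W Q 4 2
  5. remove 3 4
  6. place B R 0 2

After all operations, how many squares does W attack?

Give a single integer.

Answer: 12

Derivation:
Op 1: place BN@(3,4)
Op 2: place WN@(2,0)
Op 3: place BQ@(4,3)
Op 4: place WQ@(4,2)
Op 5: remove (3,4)
Op 6: place BR@(0,2)
Per-piece attacks for W:
  WN@(2,0): attacks (3,2) (4,1) (1,2) (0,1)
  WQ@(4,2): attacks (4,3) (4,1) (4,0) (3,2) (2,2) (1,2) (0,2) (3,3) (2,4) (3,1) (2,0) [ray(0,1) blocked at (4,3); ray(-1,0) blocked at (0,2); ray(-1,-1) blocked at (2,0)]
Union (12 distinct): (0,1) (0,2) (1,2) (2,0) (2,2) (2,4) (3,1) (3,2) (3,3) (4,0) (4,1) (4,3)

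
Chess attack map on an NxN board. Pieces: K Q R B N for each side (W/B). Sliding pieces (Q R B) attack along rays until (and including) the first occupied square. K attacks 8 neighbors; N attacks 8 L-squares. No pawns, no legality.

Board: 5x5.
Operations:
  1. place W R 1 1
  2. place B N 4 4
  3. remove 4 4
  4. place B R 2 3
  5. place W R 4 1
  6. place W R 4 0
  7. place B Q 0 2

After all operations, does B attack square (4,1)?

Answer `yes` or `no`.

Op 1: place WR@(1,1)
Op 2: place BN@(4,4)
Op 3: remove (4,4)
Op 4: place BR@(2,3)
Op 5: place WR@(4,1)
Op 6: place WR@(4,0)
Op 7: place BQ@(0,2)
Per-piece attacks for B:
  BQ@(0,2): attacks (0,3) (0,4) (0,1) (0,0) (1,2) (2,2) (3,2) (4,2) (1,3) (2,4) (1,1) [ray(1,-1) blocked at (1,1)]
  BR@(2,3): attacks (2,4) (2,2) (2,1) (2,0) (3,3) (4,3) (1,3) (0,3)
B attacks (4,1): no

Answer: no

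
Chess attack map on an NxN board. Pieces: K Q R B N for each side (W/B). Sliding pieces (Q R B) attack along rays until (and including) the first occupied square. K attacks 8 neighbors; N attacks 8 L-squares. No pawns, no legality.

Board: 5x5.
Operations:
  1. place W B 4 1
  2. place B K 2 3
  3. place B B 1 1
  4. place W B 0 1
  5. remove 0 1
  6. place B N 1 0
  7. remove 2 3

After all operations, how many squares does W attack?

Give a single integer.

Op 1: place WB@(4,1)
Op 2: place BK@(2,3)
Op 3: place BB@(1,1)
Op 4: place WB@(0,1)
Op 5: remove (0,1)
Op 6: place BN@(1,0)
Op 7: remove (2,3)
Per-piece attacks for W:
  WB@(4,1): attacks (3,2) (2,3) (1,4) (3,0)
Union (4 distinct): (1,4) (2,3) (3,0) (3,2)

Answer: 4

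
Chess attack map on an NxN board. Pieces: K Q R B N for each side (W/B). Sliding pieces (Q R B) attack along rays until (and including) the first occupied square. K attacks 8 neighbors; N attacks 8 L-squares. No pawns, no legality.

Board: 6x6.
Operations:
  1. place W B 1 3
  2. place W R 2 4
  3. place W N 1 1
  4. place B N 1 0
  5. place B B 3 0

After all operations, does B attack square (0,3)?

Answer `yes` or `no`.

Op 1: place WB@(1,3)
Op 2: place WR@(2,4)
Op 3: place WN@(1,1)
Op 4: place BN@(1,0)
Op 5: place BB@(3,0)
Per-piece attacks for B:
  BN@(1,0): attacks (2,2) (3,1) (0,2)
  BB@(3,0): attacks (4,1) (5,2) (2,1) (1,2) (0,3)
B attacks (0,3): yes

Answer: yes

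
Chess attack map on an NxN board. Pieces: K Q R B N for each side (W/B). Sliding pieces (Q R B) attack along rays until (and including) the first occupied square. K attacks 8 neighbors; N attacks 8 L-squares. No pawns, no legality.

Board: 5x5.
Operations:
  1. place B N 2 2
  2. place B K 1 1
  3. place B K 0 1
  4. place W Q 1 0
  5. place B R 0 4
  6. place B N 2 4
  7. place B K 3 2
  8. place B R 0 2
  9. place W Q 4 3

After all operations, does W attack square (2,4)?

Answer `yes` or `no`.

Op 1: place BN@(2,2)
Op 2: place BK@(1,1)
Op 3: place BK@(0,1)
Op 4: place WQ@(1,0)
Op 5: place BR@(0,4)
Op 6: place BN@(2,4)
Op 7: place BK@(3,2)
Op 8: place BR@(0,2)
Op 9: place WQ@(4,3)
Per-piece attacks for W:
  WQ@(1,0): attacks (1,1) (2,0) (3,0) (4,0) (0,0) (2,1) (3,2) (0,1) [ray(0,1) blocked at (1,1); ray(1,1) blocked at (3,2); ray(-1,1) blocked at (0,1)]
  WQ@(4,3): attacks (4,4) (4,2) (4,1) (4,0) (3,3) (2,3) (1,3) (0,3) (3,4) (3,2) [ray(-1,-1) blocked at (3,2)]
W attacks (2,4): no

Answer: no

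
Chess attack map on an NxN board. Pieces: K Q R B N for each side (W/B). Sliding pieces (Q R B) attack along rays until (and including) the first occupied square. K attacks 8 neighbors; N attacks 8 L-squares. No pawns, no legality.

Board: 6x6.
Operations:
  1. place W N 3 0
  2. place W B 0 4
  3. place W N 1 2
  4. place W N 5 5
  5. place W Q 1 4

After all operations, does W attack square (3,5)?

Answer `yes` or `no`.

Answer: no

Derivation:
Op 1: place WN@(3,0)
Op 2: place WB@(0,4)
Op 3: place WN@(1,2)
Op 4: place WN@(5,5)
Op 5: place WQ@(1,4)
Per-piece attacks for W:
  WB@(0,4): attacks (1,5) (1,3) (2,2) (3,1) (4,0)
  WN@(1,2): attacks (2,4) (3,3) (0,4) (2,0) (3,1) (0,0)
  WQ@(1,4): attacks (1,5) (1,3) (1,2) (2,4) (3,4) (4,4) (5,4) (0,4) (2,5) (2,3) (3,2) (4,1) (5,0) (0,5) (0,3) [ray(0,-1) blocked at (1,2); ray(-1,0) blocked at (0,4)]
  WN@(3,0): attacks (4,2) (5,1) (2,2) (1,1)
  WN@(5,5): attacks (4,3) (3,4)
W attacks (3,5): no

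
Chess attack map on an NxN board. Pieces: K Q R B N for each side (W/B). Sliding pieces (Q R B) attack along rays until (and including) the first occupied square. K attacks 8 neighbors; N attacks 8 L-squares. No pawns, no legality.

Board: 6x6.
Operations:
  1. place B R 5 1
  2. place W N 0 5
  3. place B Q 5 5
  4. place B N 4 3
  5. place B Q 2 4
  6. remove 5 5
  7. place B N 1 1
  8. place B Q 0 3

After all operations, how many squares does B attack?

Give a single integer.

Op 1: place BR@(5,1)
Op 2: place WN@(0,5)
Op 3: place BQ@(5,5)
Op 4: place BN@(4,3)
Op 5: place BQ@(2,4)
Op 6: remove (5,5)
Op 7: place BN@(1,1)
Op 8: place BQ@(0,3)
Per-piece attacks for B:
  BQ@(0,3): attacks (0,4) (0,5) (0,2) (0,1) (0,0) (1,3) (2,3) (3,3) (4,3) (1,4) (2,5) (1,2) (2,1) (3,0) [ray(0,1) blocked at (0,5); ray(1,0) blocked at (4,3)]
  BN@(1,1): attacks (2,3) (3,2) (0,3) (3,0)
  BQ@(2,4): attacks (2,5) (2,3) (2,2) (2,1) (2,0) (3,4) (4,4) (5,4) (1,4) (0,4) (3,5) (3,3) (4,2) (5,1) (1,5) (1,3) (0,2) [ray(1,-1) blocked at (5,1)]
  BN@(4,3): attacks (5,5) (3,5) (2,4) (5,1) (3,1) (2,2)
  BR@(5,1): attacks (5,2) (5,3) (5,4) (5,5) (5,0) (4,1) (3,1) (2,1) (1,1) [ray(-1,0) blocked at (1,1)]
Union (33 distinct): (0,0) (0,1) (0,2) (0,3) (0,4) (0,5) (1,1) (1,2) (1,3) (1,4) (1,5) (2,0) (2,1) (2,2) (2,3) (2,4) (2,5) (3,0) (3,1) (3,2) (3,3) (3,4) (3,5) (4,1) (4,2) (4,3) (4,4) (5,0) (5,1) (5,2) (5,3) (5,4) (5,5)

Answer: 33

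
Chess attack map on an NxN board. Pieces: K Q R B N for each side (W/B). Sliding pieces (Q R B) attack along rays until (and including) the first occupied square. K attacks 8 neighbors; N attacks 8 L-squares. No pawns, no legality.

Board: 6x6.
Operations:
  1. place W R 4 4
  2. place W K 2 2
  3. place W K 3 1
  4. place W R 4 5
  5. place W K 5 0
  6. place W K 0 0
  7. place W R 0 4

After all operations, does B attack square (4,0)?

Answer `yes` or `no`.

Op 1: place WR@(4,4)
Op 2: place WK@(2,2)
Op 3: place WK@(3,1)
Op 4: place WR@(4,5)
Op 5: place WK@(5,0)
Op 6: place WK@(0,0)
Op 7: place WR@(0,4)
Per-piece attacks for B:
B attacks (4,0): no

Answer: no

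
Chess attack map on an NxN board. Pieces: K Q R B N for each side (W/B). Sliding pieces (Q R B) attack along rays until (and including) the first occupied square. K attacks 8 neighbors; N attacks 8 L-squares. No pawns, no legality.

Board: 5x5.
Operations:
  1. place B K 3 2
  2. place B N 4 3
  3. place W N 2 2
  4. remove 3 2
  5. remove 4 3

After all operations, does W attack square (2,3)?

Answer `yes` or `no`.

Op 1: place BK@(3,2)
Op 2: place BN@(4,3)
Op 3: place WN@(2,2)
Op 4: remove (3,2)
Op 5: remove (4,3)
Per-piece attacks for W:
  WN@(2,2): attacks (3,4) (4,3) (1,4) (0,3) (3,0) (4,1) (1,0) (0,1)
W attacks (2,3): no

Answer: no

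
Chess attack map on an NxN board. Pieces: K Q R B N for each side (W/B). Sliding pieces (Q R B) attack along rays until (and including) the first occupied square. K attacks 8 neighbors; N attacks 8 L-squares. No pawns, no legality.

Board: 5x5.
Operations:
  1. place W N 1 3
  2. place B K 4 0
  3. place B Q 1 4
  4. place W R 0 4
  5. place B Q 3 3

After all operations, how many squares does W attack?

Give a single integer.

Answer: 8

Derivation:
Op 1: place WN@(1,3)
Op 2: place BK@(4,0)
Op 3: place BQ@(1,4)
Op 4: place WR@(0,4)
Op 5: place BQ@(3,3)
Per-piece attacks for W:
  WR@(0,4): attacks (0,3) (0,2) (0,1) (0,0) (1,4) [ray(1,0) blocked at (1,4)]
  WN@(1,3): attacks (3,4) (2,1) (3,2) (0,1)
Union (8 distinct): (0,0) (0,1) (0,2) (0,3) (1,4) (2,1) (3,2) (3,4)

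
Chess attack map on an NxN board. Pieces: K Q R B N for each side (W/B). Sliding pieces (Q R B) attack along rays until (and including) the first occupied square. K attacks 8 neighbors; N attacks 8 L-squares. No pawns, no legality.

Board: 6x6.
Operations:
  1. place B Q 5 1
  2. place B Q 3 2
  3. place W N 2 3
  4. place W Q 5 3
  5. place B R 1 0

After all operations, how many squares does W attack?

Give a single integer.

Op 1: place BQ@(5,1)
Op 2: place BQ@(3,2)
Op 3: place WN@(2,3)
Op 4: place WQ@(5,3)
Op 5: place BR@(1,0)
Per-piece attacks for W:
  WN@(2,3): attacks (3,5) (4,4) (1,5) (0,4) (3,1) (4,2) (1,1) (0,2)
  WQ@(5,3): attacks (5,4) (5,5) (5,2) (5,1) (4,3) (3,3) (2,3) (4,4) (3,5) (4,2) (3,1) (2,0) [ray(0,-1) blocked at (5,1); ray(-1,0) blocked at (2,3)]
Union (16 distinct): (0,2) (0,4) (1,1) (1,5) (2,0) (2,3) (3,1) (3,3) (3,5) (4,2) (4,3) (4,4) (5,1) (5,2) (5,4) (5,5)

Answer: 16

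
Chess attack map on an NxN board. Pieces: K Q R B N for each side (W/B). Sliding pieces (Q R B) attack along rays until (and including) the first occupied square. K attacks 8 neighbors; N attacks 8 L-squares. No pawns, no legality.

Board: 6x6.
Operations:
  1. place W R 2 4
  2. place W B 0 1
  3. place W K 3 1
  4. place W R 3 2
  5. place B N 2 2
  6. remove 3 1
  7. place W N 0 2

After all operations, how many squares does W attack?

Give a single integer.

Op 1: place WR@(2,4)
Op 2: place WB@(0,1)
Op 3: place WK@(3,1)
Op 4: place WR@(3,2)
Op 5: place BN@(2,2)
Op 6: remove (3,1)
Op 7: place WN@(0,2)
Per-piece attacks for W:
  WB@(0,1): attacks (1,2) (2,3) (3,4) (4,5) (1,0)
  WN@(0,2): attacks (1,4) (2,3) (1,0) (2,1)
  WR@(2,4): attacks (2,5) (2,3) (2,2) (3,4) (4,4) (5,4) (1,4) (0,4) [ray(0,-1) blocked at (2,2)]
  WR@(3,2): attacks (3,3) (3,4) (3,5) (3,1) (3,0) (4,2) (5,2) (2,2) [ray(-1,0) blocked at (2,2)]
Union (18 distinct): (0,4) (1,0) (1,2) (1,4) (2,1) (2,2) (2,3) (2,5) (3,0) (3,1) (3,3) (3,4) (3,5) (4,2) (4,4) (4,5) (5,2) (5,4)

Answer: 18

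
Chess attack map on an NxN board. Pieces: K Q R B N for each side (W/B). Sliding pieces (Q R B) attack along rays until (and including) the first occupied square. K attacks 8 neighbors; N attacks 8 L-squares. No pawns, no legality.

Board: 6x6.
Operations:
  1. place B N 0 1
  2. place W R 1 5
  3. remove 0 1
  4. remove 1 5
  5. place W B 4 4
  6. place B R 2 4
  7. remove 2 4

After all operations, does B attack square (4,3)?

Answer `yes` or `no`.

Op 1: place BN@(0,1)
Op 2: place WR@(1,5)
Op 3: remove (0,1)
Op 4: remove (1,5)
Op 5: place WB@(4,4)
Op 6: place BR@(2,4)
Op 7: remove (2,4)
Per-piece attacks for B:
B attacks (4,3): no

Answer: no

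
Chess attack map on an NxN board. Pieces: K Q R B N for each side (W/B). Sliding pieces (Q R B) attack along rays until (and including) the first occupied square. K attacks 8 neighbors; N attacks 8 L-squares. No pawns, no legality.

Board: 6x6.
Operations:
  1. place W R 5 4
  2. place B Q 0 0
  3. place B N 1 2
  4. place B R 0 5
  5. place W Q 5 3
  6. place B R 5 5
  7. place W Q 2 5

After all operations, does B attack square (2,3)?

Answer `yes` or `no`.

Answer: no

Derivation:
Op 1: place WR@(5,4)
Op 2: place BQ@(0,0)
Op 3: place BN@(1,2)
Op 4: place BR@(0,5)
Op 5: place WQ@(5,3)
Op 6: place BR@(5,5)
Op 7: place WQ@(2,5)
Per-piece attacks for B:
  BQ@(0,0): attacks (0,1) (0,2) (0,3) (0,4) (0,5) (1,0) (2,0) (3,0) (4,0) (5,0) (1,1) (2,2) (3,3) (4,4) (5,5) [ray(0,1) blocked at (0,5); ray(1,1) blocked at (5,5)]
  BR@(0,5): attacks (0,4) (0,3) (0,2) (0,1) (0,0) (1,5) (2,5) [ray(0,-1) blocked at (0,0); ray(1,0) blocked at (2,5)]
  BN@(1,2): attacks (2,4) (3,3) (0,4) (2,0) (3,1) (0,0)
  BR@(5,5): attacks (5,4) (4,5) (3,5) (2,5) [ray(0,-1) blocked at (5,4); ray(-1,0) blocked at (2,5)]
B attacks (2,3): no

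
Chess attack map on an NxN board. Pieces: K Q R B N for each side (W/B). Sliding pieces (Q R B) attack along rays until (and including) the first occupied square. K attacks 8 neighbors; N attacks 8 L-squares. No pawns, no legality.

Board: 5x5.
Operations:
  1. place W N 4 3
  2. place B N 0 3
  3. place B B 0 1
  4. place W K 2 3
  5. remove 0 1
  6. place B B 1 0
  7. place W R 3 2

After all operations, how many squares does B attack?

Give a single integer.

Answer: 6

Derivation:
Op 1: place WN@(4,3)
Op 2: place BN@(0,3)
Op 3: place BB@(0,1)
Op 4: place WK@(2,3)
Op 5: remove (0,1)
Op 6: place BB@(1,0)
Op 7: place WR@(3,2)
Per-piece attacks for B:
  BN@(0,3): attacks (2,4) (1,1) (2,2)
  BB@(1,0): attacks (2,1) (3,2) (0,1) [ray(1,1) blocked at (3,2)]
Union (6 distinct): (0,1) (1,1) (2,1) (2,2) (2,4) (3,2)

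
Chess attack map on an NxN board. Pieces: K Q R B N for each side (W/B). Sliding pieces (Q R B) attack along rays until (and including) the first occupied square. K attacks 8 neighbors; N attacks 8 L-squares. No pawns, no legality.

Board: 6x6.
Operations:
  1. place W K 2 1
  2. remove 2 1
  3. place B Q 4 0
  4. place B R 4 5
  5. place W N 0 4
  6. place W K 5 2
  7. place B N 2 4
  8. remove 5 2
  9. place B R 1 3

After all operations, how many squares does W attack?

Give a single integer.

Answer: 3

Derivation:
Op 1: place WK@(2,1)
Op 2: remove (2,1)
Op 3: place BQ@(4,0)
Op 4: place BR@(4,5)
Op 5: place WN@(0,4)
Op 6: place WK@(5,2)
Op 7: place BN@(2,4)
Op 8: remove (5,2)
Op 9: place BR@(1,3)
Per-piece attacks for W:
  WN@(0,4): attacks (2,5) (1,2) (2,3)
Union (3 distinct): (1,2) (2,3) (2,5)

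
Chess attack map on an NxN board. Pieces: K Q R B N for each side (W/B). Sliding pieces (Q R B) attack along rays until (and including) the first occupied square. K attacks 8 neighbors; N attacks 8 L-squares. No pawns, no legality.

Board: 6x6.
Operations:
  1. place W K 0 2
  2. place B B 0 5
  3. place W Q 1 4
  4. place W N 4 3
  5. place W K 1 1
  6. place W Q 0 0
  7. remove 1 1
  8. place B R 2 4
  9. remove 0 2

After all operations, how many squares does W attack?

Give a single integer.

Op 1: place WK@(0,2)
Op 2: place BB@(0,5)
Op 3: place WQ@(1,4)
Op 4: place WN@(4,3)
Op 5: place WK@(1,1)
Op 6: place WQ@(0,0)
Op 7: remove (1,1)
Op 8: place BR@(2,4)
Op 9: remove (0,2)
Per-piece attacks for W:
  WQ@(0,0): attacks (0,1) (0,2) (0,3) (0,4) (0,5) (1,0) (2,0) (3,0) (4,0) (5,0) (1,1) (2,2) (3,3) (4,4) (5,5) [ray(0,1) blocked at (0,5)]
  WQ@(1,4): attacks (1,5) (1,3) (1,2) (1,1) (1,0) (2,4) (0,4) (2,5) (2,3) (3,2) (4,1) (5,0) (0,5) (0,3) [ray(1,0) blocked at (2,4); ray(-1,1) blocked at (0,5)]
  WN@(4,3): attacks (5,5) (3,5) (2,4) (5,1) (3,1) (2,2)
Union (26 distinct): (0,1) (0,2) (0,3) (0,4) (0,5) (1,0) (1,1) (1,2) (1,3) (1,5) (2,0) (2,2) (2,3) (2,4) (2,5) (3,0) (3,1) (3,2) (3,3) (3,5) (4,0) (4,1) (4,4) (5,0) (5,1) (5,5)

Answer: 26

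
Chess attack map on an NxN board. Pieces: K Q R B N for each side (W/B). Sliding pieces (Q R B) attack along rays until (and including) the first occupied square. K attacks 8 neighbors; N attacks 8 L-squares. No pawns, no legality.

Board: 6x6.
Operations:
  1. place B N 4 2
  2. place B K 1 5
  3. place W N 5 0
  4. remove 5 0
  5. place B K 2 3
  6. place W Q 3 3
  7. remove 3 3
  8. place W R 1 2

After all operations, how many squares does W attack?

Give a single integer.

Answer: 9

Derivation:
Op 1: place BN@(4,2)
Op 2: place BK@(1,5)
Op 3: place WN@(5,0)
Op 4: remove (5,0)
Op 5: place BK@(2,3)
Op 6: place WQ@(3,3)
Op 7: remove (3,3)
Op 8: place WR@(1,2)
Per-piece attacks for W:
  WR@(1,2): attacks (1,3) (1,4) (1,5) (1,1) (1,0) (2,2) (3,2) (4,2) (0,2) [ray(0,1) blocked at (1,5); ray(1,0) blocked at (4,2)]
Union (9 distinct): (0,2) (1,0) (1,1) (1,3) (1,4) (1,5) (2,2) (3,2) (4,2)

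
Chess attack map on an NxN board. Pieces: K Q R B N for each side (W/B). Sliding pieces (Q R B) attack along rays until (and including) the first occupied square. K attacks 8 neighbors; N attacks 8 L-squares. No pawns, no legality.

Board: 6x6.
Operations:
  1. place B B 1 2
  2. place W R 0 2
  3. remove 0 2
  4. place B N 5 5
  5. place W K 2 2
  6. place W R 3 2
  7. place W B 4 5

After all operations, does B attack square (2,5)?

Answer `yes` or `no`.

Answer: no

Derivation:
Op 1: place BB@(1,2)
Op 2: place WR@(0,2)
Op 3: remove (0,2)
Op 4: place BN@(5,5)
Op 5: place WK@(2,2)
Op 6: place WR@(3,2)
Op 7: place WB@(4,5)
Per-piece attacks for B:
  BB@(1,2): attacks (2,3) (3,4) (4,5) (2,1) (3,0) (0,3) (0,1) [ray(1,1) blocked at (4,5)]
  BN@(5,5): attacks (4,3) (3,4)
B attacks (2,5): no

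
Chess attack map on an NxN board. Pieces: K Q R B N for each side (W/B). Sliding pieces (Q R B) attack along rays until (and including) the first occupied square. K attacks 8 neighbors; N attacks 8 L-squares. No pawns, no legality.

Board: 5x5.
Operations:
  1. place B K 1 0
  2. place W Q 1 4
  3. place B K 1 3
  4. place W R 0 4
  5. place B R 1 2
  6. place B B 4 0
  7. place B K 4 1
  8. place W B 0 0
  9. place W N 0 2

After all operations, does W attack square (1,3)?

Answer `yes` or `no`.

Answer: yes

Derivation:
Op 1: place BK@(1,0)
Op 2: place WQ@(1,4)
Op 3: place BK@(1,3)
Op 4: place WR@(0,4)
Op 5: place BR@(1,2)
Op 6: place BB@(4,0)
Op 7: place BK@(4,1)
Op 8: place WB@(0,0)
Op 9: place WN@(0,2)
Per-piece attacks for W:
  WB@(0,0): attacks (1,1) (2,2) (3,3) (4,4)
  WN@(0,2): attacks (1,4) (2,3) (1,0) (2,1)
  WR@(0,4): attacks (0,3) (0,2) (1,4) [ray(0,-1) blocked at (0,2); ray(1,0) blocked at (1,4)]
  WQ@(1,4): attacks (1,3) (2,4) (3,4) (4,4) (0,4) (2,3) (3,2) (4,1) (0,3) [ray(0,-1) blocked at (1,3); ray(-1,0) blocked at (0,4); ray(1,-1) blocked at (4,1)]
W attacks (1,3): yes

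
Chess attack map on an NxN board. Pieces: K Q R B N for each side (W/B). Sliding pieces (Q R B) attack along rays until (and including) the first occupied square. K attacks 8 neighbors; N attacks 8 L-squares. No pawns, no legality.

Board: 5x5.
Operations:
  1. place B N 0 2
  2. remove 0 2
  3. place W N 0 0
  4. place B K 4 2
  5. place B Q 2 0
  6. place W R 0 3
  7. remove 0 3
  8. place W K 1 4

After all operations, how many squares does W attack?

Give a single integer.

Op 1: place BN@(0,2)
Op 2: remove (0,2)
Op 3: place WN@(0,0)
Op 4: place BK@(4,2)
Op 5: place BQ@(2,0)
Op 6: place WR@(0,3)
Op 7: remove (0,3)
Op 8: place WK@(1,4)
Per-piece attacks for W:
  WN@(0,0): attacks (1,2) (2,1)
  WK@(1,4): attacks (1,3) (2,4) (0,4) (2,3) (0,3)
Union (7 distinct): (0,3) (0,4) (1,2) (1,3) (2,1) (2,3) (2,4)

Answer: 7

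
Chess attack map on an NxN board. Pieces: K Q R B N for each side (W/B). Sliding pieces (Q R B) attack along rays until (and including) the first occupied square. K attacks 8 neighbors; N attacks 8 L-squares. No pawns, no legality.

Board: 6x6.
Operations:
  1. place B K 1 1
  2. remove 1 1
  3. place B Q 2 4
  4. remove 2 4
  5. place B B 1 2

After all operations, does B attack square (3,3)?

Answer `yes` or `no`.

Op 1: place BK@(1,1)
Op 2: remove (1,1)
Op 3: place BQ@(2,4)
Op 4: remove (2,4)
Op 5: place BB@(1,2)
Per-piece attacks for B:
  BB@(1,2): attacks (2,3) (3,4) (4,5) (2,1) (3,0) (0,3) (0,1)
B attacks (3,3): no

Answer: no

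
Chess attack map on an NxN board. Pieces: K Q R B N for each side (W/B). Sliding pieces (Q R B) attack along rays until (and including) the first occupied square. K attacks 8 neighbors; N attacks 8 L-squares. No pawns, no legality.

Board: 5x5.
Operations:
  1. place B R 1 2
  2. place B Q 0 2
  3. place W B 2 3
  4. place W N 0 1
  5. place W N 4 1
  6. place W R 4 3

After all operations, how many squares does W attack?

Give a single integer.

Answer: 12

Derivation:
Op 1: place BR@(1,2)
Op 2: place BQ@(0,2)
Op 3: place WB@(2,3)
Op 4: place WN@(0,1)
Op 5: place WN@(4,1)
Op 6: place WR@(4,3)
Per-piece attacks for W:
  WN@(0,1): attacks (1,3) (2,2) (2,0)
  WB@(2,3): attacks (3,4) (3,2) (4,1) (1,4) (1,2) [ray(1,-1) blocked at (4,1); ray(-1,-1) blocked at (1,2)]
  WN@(4,1): attacks (3,3) (2,2) (2,0)
  WR@(4,3): attacks (4,4) (4,2) (4,1) (3,3) (2,3) [ray(0,-1) blocked at (4,1); ray(-1,0) blocked at (2,3)]
Union (12 distinct): (1,2) (1,3) (1,4) (2,0) (2,2) (2,3) (3,2) (3,3) (3,4) (4,1) (4,2) (4,4)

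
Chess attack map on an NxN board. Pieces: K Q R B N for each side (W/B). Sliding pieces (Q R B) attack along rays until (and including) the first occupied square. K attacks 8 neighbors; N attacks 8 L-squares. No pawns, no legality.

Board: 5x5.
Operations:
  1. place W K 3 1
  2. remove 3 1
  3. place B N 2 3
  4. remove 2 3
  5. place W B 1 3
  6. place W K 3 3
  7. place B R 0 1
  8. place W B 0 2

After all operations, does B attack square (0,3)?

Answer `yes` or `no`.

Answer: no

Derivation:
Op 1: place WK@(3,1)
Op 2: remove (3,1)
Op 3: place BN@(2,3)
Op 4: remove (2,3)
Op 5: place WB@(1,3)
Op 6: place WK@(3,3)
Op 7: place BR@(0,1)
Op 8: place WB@(0,2)
Per-piece attacks for B:
  BR@(0,1): attacks (0,2) (0,0) (1,1) (2,1) (3,1) (4,1) [ray(0,1) blocked at (0,2)]
B attacks (0,3): no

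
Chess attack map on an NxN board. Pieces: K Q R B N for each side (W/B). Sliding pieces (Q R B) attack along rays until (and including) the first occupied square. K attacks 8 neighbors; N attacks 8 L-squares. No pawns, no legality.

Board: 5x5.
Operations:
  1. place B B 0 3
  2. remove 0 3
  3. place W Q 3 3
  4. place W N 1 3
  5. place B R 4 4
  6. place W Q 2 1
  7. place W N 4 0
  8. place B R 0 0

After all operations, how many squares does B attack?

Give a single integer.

Answer: 14

Derivation:
Op 1: place BB@(0,3)
Op 2: remove (0,3)
Op 3: place WQ@(3,3)
Op 4: place WN@(1,3)
Op 5: place BR@(4,4)
Op 6: place WQ@(2,1)
Op 7: place WN@(4,0)
Op 8: place BR@(0,0)
Per-piece attacks for B:
  BR@(0,0): attacks (0,1) (0,2) (0,3) (0,4) (1,0) (2,0) (3,0) (4,0) [ray(1,0) blocked at (4,0)]
  BR@(4,4): attacks (4,3) (4,2) (4,1) (4,0) (3,4) (2,4) (1,4) (0,4) [ray(0,-1) blocked at (4,0)]
Union (14 distinct): (0,1) (0,2) (0,3) (0,4) (1,0) (1,4) (2,0) (2,4) (3,0) (3,4) (4,0) (4,1) (4,2) (4,3)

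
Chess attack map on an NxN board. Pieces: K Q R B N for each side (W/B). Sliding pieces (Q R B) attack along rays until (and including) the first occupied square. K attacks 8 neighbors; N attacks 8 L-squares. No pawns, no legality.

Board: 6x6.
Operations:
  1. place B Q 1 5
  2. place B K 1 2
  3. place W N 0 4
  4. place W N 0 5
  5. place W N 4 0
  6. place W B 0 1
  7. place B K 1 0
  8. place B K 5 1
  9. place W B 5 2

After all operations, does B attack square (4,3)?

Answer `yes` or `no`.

Answer: no

Derivation:
Op 1: place BQ@(1,5)
Op 2: place BK@(1,2)
Op 3: place WN@(0,4)
Op 4: place WN@(0,5)
Op 5: place WN@(4,0)
Op 6: place WB@(0,1)
Op 7: place BK@(1,0)
Op 8: place BK@(5,1)
Op 9: place WB@(5,2)
Per-piece attacks for B:
  BK@(1,0): attacks (1,1) (2,0) (0,0) (2,1) (0,1)
  BK@(1,2): attacks (1,3) (1,1) (2,2) (0,2) (2,3) (2,1) (0,3) (0,1)
  BQ@(1,5): attacks (1,4) (1,3) (1,2) (2,5) (3,5) (4,5) (5,5) (0,5) (2,4) (3,3) (4,2) (5,1) (0,4) [ray(0,-1) blocked at (1,2); ray(-1,0) blocked at (0,5); ray(1,-1) blocked at (5,1); ray(-1,-1) blocked at (0,4)]
  BK@(5,1): attacks (5,2) (5,0) (4,1) (4,2) (4,0)
B attacks (4,3): no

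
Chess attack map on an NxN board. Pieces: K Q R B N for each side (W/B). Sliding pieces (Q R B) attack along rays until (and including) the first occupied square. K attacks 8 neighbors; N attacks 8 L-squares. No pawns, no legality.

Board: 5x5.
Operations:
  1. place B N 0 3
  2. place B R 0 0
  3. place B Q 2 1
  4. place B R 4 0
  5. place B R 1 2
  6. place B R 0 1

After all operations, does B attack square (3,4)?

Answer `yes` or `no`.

Op 1: place BN@(0,3)
Op 2: place BR@(0,0)
Op 3: place BQ@(2,1)
Op 4: place BR@(4,0)
Op 5: place BR@(1,2)
Op 6: place BR@(0,1)
Per-piece attacks for B:
  BR@(0,0): attacks (0,1) (1,0) (2,0) (3,0) (4,0) [ray(0,1) blocked at (0,1); ray(1,0) blocked at (4,0)]
  BR@(0,1): attacks (0,2) (0,3) (0,0) (1,1) (2,1) [ray(0,1) blocked at (0,3); ray(0,-1) blocked at (0,0); ray(1,0) blocked at (2,1)]
  BN@(0,3): attacks (2,4) (1,1) (2,2)
  BR@(1,2): attacks (1,3) (1,4) (1,1) (1,0) (2,2) (3,2) (4,2) (0,2)
  BQ@(2,1): attacks (2,2) (2,3) (2,4) (2,0) (3,1) (4,1) (1,1) (0,1) (3,2) (4,3) (3,0) (1,2) (1,0) [ray(-1,0) blocked at (0,1); ray(-1,1) blocked at (1,2)]
  BR@(4,0): attacks (4,1) (4,2) (4,3) (4,4) (3,0) (2,0) (1,0) (0,0) [ray(-1,0) blocked at (0,0)]
B attacks (3,4): no

Answer: no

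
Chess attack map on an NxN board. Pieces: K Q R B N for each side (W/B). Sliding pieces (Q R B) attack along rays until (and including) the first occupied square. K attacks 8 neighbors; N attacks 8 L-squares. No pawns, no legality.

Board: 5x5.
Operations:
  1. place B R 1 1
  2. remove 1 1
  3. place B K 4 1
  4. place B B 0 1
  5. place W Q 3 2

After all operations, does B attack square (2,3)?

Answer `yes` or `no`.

Answer: yes

Derivation:
Op 1: place BR@(1,1)
Op 2: remove (1,1)
Op 3: place BK@(4,1)
Op 4: place BB@(0,1)
Op 5: place WQ@(3,2)
Per-piece attacks for B:
  BB@(0,1): attacks (1,2) (2,3) (3,4) (1,0)
  BK@(4,1): attacks (4,2) (4,0) (3,1) (3,2) (3,0)
B attacks (2,3): yes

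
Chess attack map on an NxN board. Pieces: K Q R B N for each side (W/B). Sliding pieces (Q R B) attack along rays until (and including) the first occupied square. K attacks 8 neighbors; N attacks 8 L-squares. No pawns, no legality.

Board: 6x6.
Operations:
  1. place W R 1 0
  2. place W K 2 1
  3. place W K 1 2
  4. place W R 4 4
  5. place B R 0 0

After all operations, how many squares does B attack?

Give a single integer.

Answer: 6

Derivation:
Op 1: place WR@(1,0)
Op 2: place WK@(2,1)
Op 3: place WK@(1,2)
Op 4: place WR@(4,4)
Op 5: place BR@(0,0)
Per-piece attacks for B:
  BR@(0,0): attacks (0,1) (0,2) (0,3) (0,4) (0,5) (1,0) [ray(1,0) blocked at (1,0)]
Union (6 distinct): (0,1) (0,2) (0,3) (0,4) (0,5) (1,0)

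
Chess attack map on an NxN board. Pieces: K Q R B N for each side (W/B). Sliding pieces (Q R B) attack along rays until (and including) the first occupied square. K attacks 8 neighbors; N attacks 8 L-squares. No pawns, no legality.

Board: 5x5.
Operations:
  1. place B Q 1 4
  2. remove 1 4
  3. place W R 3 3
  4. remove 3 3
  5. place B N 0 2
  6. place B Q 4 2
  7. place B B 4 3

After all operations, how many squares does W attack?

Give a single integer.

Op 1: place BQ@(1,4)
Op 2: remove (1,4)
Op 3: place WR@(3,3)
Op 4: remove (3,3)
Op 5: place BN@(0,2)
Op 6: place BQ@(4,2)
Op 7: place BB@(4,3)
Per-piece attacks for W:
Union (0 distinct): (none)

Answer: 0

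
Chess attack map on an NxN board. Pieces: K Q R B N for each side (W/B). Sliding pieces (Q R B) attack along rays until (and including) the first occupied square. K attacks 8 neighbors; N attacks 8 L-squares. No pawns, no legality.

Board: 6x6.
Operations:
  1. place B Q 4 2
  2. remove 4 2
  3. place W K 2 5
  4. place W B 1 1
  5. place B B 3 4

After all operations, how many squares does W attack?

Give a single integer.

Answer: 12

Derivation:
Op 1: place BQ@(4,2)
Op 2: remove (4,2)
Op 3: place WK@(2,5)
Op 4: place WB@(1,1)
Op 5: place BB@(3,4)
Per-piece attacks for W:
  WB@(1,1): attacks (2,2) (3,3) (4,4) (5,5) (2,0) (0,2) (0,0)
  WK@(2,5): attacks (2,4) (3,5) (1,5) (3,4) (1,4)
Union (12 distinct): (0,0) (0,2) (1,4) (1,5) (2,0) (2,2) (2,4) (3,3) (3,4) (3,5) (4,4) (5,5)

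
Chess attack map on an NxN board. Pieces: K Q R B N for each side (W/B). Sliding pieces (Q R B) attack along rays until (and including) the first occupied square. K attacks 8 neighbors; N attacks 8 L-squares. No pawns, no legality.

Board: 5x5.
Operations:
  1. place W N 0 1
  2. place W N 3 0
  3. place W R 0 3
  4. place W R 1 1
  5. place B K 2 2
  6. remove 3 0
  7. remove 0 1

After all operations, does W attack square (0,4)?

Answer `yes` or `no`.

Answer: yes

Derivation:
Op 1: place WN@(0,1)
Op 2: place WN@(3,0)
Op 3: place WR@(0,3)
Op 4: place WR@(1,1)
Op 5: place BK@(2,2)
Op 6: remove (3,0)
Op 7: remove (0,1)
Per-piece attacks for W:
  WR@(0,3): attacks (0,4) (0,2) (0,1) (0,0) (1,3) (2,3) (3,3) (4,3)
  WR@(1,1): attacks (1,2) (1,3) (1,4) (1,0) (2,1) (3,1) (4,1) (0,1)
W attacks (0,4): yes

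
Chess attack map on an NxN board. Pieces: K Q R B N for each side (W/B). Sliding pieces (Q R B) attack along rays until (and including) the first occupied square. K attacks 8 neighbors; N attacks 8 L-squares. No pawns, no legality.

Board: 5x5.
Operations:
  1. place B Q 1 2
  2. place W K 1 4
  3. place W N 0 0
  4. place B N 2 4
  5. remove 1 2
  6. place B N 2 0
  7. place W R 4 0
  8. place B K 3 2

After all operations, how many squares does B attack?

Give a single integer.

Answer: 12

Derivation:
Op 1: place BQ@(1,2)
Op 2: place WK@(1,4)
Op 3: place WN@(0,0)
Op 4: place BN@(2,4)
Op 5: remove (1,2)
Op 6: place BN@(2,0)
Op 7: place WR@(4,0)
Op 8: place BK@(3,2)
Per-piece attacks for B:
  BN@(2,0): attacks (3,2) (4,1) (1,2) (0,1)
  BN@(2,4): attacks (3,2) (4,3) (1,2) (0,3)
  BK@(3,2): attacks (3,3) (3,1) (4,2) (2,2) (4,3) (4,1) (2,3) (2,1)
Union (12 distinct): (0,1) (0,3) (1,2) (2,1) (2,2) (2,3) (3,1) (3,2) (3,3) (4,1) (4,2) (4,3)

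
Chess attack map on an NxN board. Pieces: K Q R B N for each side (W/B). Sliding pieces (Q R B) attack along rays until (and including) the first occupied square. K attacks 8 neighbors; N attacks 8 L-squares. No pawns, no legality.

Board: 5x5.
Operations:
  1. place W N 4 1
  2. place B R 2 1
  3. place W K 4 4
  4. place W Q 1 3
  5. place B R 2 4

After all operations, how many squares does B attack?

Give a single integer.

Answer: 13

Derivation:
Op 1: place WN@(4,1)
Op 2: place BR@(2,1)
Op 3: place WK@(4,4)
Op 4: place WQ@(1,3)
Op 5: place BR@(2,4)
Per-piece attacks for B:
  BR@(2,1): attacks (2,2) (2,3) (2,4) (2,0) (3,1) (4,1) (1,1) (0,1) [ray(0,1) blocked at (2,4); ray(1,0) blocked at (4,1)]
  BR@(2,4): attacks (2,3) (2,2) (2,1) (3,4) (4,4) (1,4) (0,4) [ray(0,-1) blocked at (2,1); ray(1,0) blocked at (4,4)]
Union (13 distinct): (0,1) (0,4) (1,1) (1,4) (2,0) (2,1) (2,2) (2,3) (2,4) (3,1) (3,4) (4,1) (4,4)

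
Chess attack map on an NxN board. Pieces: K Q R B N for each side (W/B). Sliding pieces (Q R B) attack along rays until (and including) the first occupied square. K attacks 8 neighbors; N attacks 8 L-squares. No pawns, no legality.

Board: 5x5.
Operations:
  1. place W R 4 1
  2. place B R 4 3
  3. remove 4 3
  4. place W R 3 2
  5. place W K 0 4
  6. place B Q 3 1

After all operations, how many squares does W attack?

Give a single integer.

Answer: 13

Derivation:
Op 1: place WR@(4,1)
Op 2: place BR@(4,3)
Op 3: remove (4,3)
Op 4: place WR@(3,2)
Op 5: place WK@(0,4)
Op 6: place BQ@(3,1)
Per-piece attacks for W:
  WK@(0,4): attacks (0,3) (1,4) (1,3)
  WR@(3,2): attacks (3,3) (3,4) (3,1) (4,2) (2,2) (1,2) (0,2) [ray(0,-1) blocked at (3,1)]
  WR@(4,1): attacks (4,2) (4,3) (4,4) (4,0) (3,1) [ray(-1,0) blocked at (3,1)]
Union (13 distinct): (0,2) (0,3) (1,2) (1,3) (1,4) (2,2) (3,1) (3,3) (3,4) (4,0) (4,2) (4,3) (4,4)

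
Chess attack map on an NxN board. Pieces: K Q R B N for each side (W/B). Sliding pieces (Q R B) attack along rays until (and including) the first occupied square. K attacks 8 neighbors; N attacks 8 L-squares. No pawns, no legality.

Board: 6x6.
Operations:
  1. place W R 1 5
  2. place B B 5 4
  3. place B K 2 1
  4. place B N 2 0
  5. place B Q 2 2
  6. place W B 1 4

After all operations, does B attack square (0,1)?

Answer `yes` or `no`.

Op 1: place WR@(1,5)
Op 2: place BB@(5,4)
Op 3: place BK@(2,1)
Op 4: place BN@(2,0)
Op 5: place BQ@(2,2)
Op 6: place WB@(1,4)
Per-piece attacks for B:
  BN@(2,0): attacks (3,2) (4,1) (1,2) (0,1)
  BK@(2,1): attacks (2,2) (2,0) (3,1) (1,1) (3,2) (3,0) (1,2) (1,0)
  BQ@(2,2): attacks (2,3) (2,4) (2,5) (2,1) (3,2) (4,2) (5,2) (1,2) (0,2) (3,3) (4,4) (5,5) (3,1) (4,0) (1,3) (0,4) (1,1) (0,0) [ray(0,-1) blocked at (2,1)]
  BB@(5,4): attacks (4,5) (4,3) (3,2) (2,1) [ray(-1,-1) blocked at (2,1)]
B attacks (0,1): yes

Answer: yes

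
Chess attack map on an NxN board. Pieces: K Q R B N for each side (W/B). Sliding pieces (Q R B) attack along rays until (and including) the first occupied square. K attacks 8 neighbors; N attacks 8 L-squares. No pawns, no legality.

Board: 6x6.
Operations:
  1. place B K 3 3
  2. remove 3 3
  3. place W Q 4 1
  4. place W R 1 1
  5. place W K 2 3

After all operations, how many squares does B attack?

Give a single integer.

Answer: 0

Derivation:
Op 1: place BK@(3,3)
Op 2: remove (3,3)
Op 3: place WQ@(4,1)
Op 4: place WR@(1,1)
Op 5: place WK@(2,3)
Per-piece attacks for B:
Union (0 distinct): (none)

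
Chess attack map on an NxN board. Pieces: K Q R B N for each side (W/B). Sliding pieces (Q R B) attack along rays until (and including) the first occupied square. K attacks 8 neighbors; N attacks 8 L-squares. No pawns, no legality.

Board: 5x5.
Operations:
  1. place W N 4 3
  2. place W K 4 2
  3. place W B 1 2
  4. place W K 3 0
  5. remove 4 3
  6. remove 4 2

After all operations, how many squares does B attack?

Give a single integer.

Op 1: place WN@(4,3)
Op 2: place WK@(4,2)
Op 3: place WB@(1,2)
Op 4: place WK@(3,0)
Op 5: remove (4,3)
Op 6: remove (4,2)
Per-piece attacks for B:
Union (0 distinct): (none)

Answer: 0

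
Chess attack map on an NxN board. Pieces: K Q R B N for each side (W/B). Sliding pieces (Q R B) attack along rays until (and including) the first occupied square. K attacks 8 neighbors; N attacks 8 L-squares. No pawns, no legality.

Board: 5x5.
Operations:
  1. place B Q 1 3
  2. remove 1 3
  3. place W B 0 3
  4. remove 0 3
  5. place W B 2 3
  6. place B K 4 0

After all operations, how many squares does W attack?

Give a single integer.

Op 1: place BQ@(1,3)
Op 2: remove (1,3)
Op 3: place WB@(0,3)
Op 4: remove (0,3)
Op 5: place WB@(2,3)
Op 6: place BK@(4,0)
Per-piece attacks for W:
  WB@(2,3): attacks (3,4) (3,2) (4,1) (1,4) (1,2) (0,1)
Union (6 distinct): (0,1) (1,2) (1,4) (3,2) (3,4) (4,1)

Answer: 6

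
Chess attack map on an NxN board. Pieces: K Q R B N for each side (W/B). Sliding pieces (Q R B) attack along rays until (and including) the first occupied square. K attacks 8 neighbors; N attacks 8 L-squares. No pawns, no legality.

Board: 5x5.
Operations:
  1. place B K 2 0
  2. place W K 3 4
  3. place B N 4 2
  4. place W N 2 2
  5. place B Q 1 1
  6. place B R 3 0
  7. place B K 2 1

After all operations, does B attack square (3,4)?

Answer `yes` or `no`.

Answer: yes

Derivation:
Op 1: place BK@(2,0)
Op 2: place WK@(3,4)
Op 3: place BN@(4,2)
Op 4: place WN@(2,2)
Op 5: place BQ@(1,1)
Op 6: place BR@(3,0)
Op 7: place BK@(2,1)
Per-piece attacks for B:
  BQ@(1,1): attacks (1,2) (1,3) (1,4) (1,0) (2,1) (0,1) (2,2) (2,0) (0,2) (0,0) [ray(1,0) blocked at (2,1); ray(1,1) blocked at (2,2); ray(1,-1) blocked at (2,0)]
  BK@(2,0): attacks (2,1) (3,0) (1,0) (3,1) (1,1)
  BK@(2,1): attacks (2,2) (2,0) (3,1) (1,1) (3,2) (3,0) (1,2) (1,0)
  BR@(3,0): attacks (3,1) (3,2) (3,3) (3,4) (4,0) (2,0) [ray(0,1) blocked at (3,4); ray(-1,0) blocked at (2,0)]
  BN@(4,2): attacks (3,4) (2,3) (3,0) (2,1)
B attacks (3,4): yes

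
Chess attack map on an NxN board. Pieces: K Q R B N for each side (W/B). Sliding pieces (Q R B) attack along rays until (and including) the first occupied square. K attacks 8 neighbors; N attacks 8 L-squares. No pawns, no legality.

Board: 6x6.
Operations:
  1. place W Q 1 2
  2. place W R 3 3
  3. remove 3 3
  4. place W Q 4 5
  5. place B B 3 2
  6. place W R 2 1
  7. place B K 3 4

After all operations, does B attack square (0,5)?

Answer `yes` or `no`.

Answer: yes

Derivation:
Op 1: place WQ@(1,2)
Op 2: place WR@(3,3)
Op 3: remove (3,3)
Op 4: place WQ@(4,5)
Op 5: place BB@(3,2)
Op 6: place WR@(2,1)
Op 7: place BK@(3,4)
Per-piece attacks for B:
  BB@(3,2): attacks (4,3) (5,4) (4,1) (5,0) (2,3) (1,4) (0,5) (2,1) [ray(-1,-1) blocked at (2,1)]
  BK@(3,4): attacks (3,5) (3,3) (4,4) (2,4) (4,5) (4,3) (2,5) (2,3)
B attacks (0,5): yes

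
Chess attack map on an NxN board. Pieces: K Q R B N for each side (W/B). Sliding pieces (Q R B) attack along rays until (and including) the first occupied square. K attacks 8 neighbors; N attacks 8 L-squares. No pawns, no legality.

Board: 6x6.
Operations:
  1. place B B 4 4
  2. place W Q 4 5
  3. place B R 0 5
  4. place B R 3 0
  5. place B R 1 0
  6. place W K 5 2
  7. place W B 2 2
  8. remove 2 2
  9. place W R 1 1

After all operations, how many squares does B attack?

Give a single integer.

Op 1: place BB@(4,4)
Op 2: place WQ@(4,5)
Op 3: place BR@(0,5)
Op 4: place BR@(3,0)
Op 5: place BR@(1,0)
Op 6: place WK@(5,2)
Op 7: place WB@(2,2)
Op 8: remove (2,2)
Op 9: place WR@(1,1)
Per-piece attacks for B:
  BR@(0,5): attacks (0,4) (0,3) (0,2) (0,1) (0,0) (1,5) (2,5) (3,5) (4,5) [ray(1,0) blocked at (4,5)]
  BR@(1,0): attacks (1,1) (2,0) (3,0) (0,0) [ray(0,1) blocked at (1,1); ray(1,0) blocked at (3,0)]
  BR@(3,0): attacks (3,1) (3,2) (3,3) (3,4) (3,5) (4,0) (5,0) (2,0) (1,0) [ray(-1,0) blocked at (1,0)]
  BB@(4,4): attacks (5,5) (5,3) (3,5) (3,3) (2,2) (1,1) [ray(-1,-1) blocked at (1,1)]
Union (22 distinct): (0,0) (0,1) (0,2) (0,3) (0,4) (1,0) (1,1) (1,5) (2,0) (2,2) (2,5) (3,0) (3,1) (3,2) (3,3) (3,4) (3,5) (4,0) (4,5) (5,0) (5,3) (5,5)

Answer: 22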